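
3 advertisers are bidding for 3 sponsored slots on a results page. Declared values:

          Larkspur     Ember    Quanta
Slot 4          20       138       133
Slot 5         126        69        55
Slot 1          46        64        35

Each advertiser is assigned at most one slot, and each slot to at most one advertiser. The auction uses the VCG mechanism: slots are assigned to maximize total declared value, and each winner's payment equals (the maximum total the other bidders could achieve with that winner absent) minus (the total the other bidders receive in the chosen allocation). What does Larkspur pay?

Larkspur pays $5.

Efficient allocation: Larkspur→Slot 5 ($126), Ember→Slot 1 ($64), Quanta→Slot 4 ($133); total welfare W = $323.
Larkspur receives Slot 5 at value $126, so the others get W − 126 = $197.
Without Larkspur: best allocation of the remaining 2 bidders over all 3 slots is Ember→Slot 5 ($69), Quanta→Slot 4 ($133), total $202.
VCG payment = (others' best without Larkspur) − (others' welfare with Larkspur) = 202 − 197 = $5.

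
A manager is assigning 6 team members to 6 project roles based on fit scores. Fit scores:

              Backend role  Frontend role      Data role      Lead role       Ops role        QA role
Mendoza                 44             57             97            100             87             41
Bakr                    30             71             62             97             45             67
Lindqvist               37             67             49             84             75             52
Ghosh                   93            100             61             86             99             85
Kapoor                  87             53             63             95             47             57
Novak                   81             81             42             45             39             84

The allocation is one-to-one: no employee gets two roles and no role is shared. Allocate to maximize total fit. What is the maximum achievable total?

Optimal: Mendoza→Data role (97 pts), Bakr→Lead role (97 pts), Lindqvist→Ops role (75 pts), Ghosh→Frontend role (100 pts), Kapoor→Backend role (87 pts), Novak→QA role (84 pts) — total 97+97+75+100+87+84 = 540 pts.
Row-greedy (each employee in turn takes its best remaining role) gives 486 pts, worse by 54.

Maximum total: 540 pts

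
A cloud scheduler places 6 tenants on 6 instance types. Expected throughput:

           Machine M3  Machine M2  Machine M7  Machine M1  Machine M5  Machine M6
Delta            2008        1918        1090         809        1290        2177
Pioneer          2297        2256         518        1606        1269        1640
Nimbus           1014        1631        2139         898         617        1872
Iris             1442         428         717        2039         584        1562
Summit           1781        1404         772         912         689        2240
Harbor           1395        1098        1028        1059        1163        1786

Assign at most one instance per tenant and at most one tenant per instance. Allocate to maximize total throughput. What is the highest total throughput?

Maximum total: 11845 ops/s

This is the linear assignment problem.
Optimal: Delta→Machine M3 (2008 ops/s), Pioneer→Machine M2 (2256 ops/s), Nimbus→Machine M7 (2139 ops/s), Iris→Machine M1 (2039 ops/s), Summit→Machine M6 (2240 ops/s), Harbor→Machine M5 (1163 ops/s) — total 2008+2256+2139+2039+2240+1163 = 11845 ops/s.
Row-greedy (each tenant in turn takes its best remaining instance) gives 11219 ops/s, worse by 626.
Next-best assignment: Delta→Machine M2, Pioneer→Machine M3, Nimbus→Machine M7, Iris→Machine M1, Summit→Machine M6, Harbor→Machine M5 = 11796 ops/s.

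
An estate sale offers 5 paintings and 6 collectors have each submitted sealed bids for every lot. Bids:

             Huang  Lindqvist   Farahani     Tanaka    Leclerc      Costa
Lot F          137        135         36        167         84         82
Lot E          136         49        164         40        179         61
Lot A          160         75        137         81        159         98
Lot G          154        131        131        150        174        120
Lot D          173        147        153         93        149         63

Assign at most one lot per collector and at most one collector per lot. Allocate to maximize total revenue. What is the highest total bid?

Max total: $812

Optimal: Tanaka→Lot F ($167), Farahani→Lot E ($164), Huang→Lot A ($160), Leclerc→Lot G ($174), Lindqvist→Lot D ($147) — total 167+164+160+174+147 = $812.
Row-greedy (each collector in turn takes its best remaining lot) gives $781, worse by 31.
Next-best assignment: Tanaka→Lot F, Farahani→Lot E, Leclerc→Lot A, Lindqvist→Lot G, Huang→Lot D = $794.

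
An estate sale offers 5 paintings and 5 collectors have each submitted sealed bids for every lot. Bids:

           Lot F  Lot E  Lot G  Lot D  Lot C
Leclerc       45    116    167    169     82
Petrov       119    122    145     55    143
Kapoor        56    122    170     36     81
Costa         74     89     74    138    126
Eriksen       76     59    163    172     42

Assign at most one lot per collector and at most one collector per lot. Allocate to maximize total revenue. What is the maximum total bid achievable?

This is a one-to-one assignment (maximum-weight bipartite matching).
Optimal: Leclerc→Lot G ($167), Petrov→Lot F ($119), Kapoor→Lot E ($122), Costa→Lot C ($126), Eriksen→Lot D ($172) — total 167+119+122+126+172 = $706.
Row-greedy (each collector in turn takes its best remaining lot) gives $638, worse by 68.
Next-best assignment: Leclerc→Lot E, Petrov→Lot F, Kapoor→Lot G, Costa→Lot C, Eriksen→Lot D = $703.
Swapping Eriksen↔Petrov (Eriksen→Lot F $76, Petrov→Lot D $55) loses 160.

Max total: $706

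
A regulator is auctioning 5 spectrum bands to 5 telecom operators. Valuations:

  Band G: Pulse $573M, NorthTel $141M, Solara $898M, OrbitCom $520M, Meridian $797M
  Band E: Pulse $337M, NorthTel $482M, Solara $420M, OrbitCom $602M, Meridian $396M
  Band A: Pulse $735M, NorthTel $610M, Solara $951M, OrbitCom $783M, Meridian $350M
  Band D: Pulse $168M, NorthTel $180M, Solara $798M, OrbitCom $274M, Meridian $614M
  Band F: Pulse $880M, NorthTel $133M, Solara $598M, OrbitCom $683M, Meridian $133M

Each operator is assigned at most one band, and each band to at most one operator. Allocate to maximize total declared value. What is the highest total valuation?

Maximum total: $3740M

Optimal: Pulse→Band F ($880M), NorthTel→Band E ($482M), Solara→Band D ($798M), OrbitCom→Band A ($783M), Meridian→Band G ($797M) — total 880+482+798+783+797 = $3740M.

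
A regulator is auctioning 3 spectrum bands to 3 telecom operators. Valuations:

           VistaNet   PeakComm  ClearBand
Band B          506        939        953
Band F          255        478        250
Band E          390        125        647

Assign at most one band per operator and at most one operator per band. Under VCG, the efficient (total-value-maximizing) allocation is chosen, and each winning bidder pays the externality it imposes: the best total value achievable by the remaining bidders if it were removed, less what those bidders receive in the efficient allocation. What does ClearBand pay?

ClearBand pays $135M.

Efficient allocation: VistaNet→Band F ($255M), PeakComm→Band B ($939M), ClearBand→Band E ($647M); total welfare W = $1841M.
ClearBand receives Band E at value $647M, so the others get W − 647 = $1194M.
Without ClearBand: best allocation of the remaining 2 bidders over all 3 bands is VistaNet→Band E ($390M), PeakComm→Band B ($939M), total $1329M.
VCG payment = (others' best without ClearBand) − (others' welfare with ClearBand) = 1329 − 1194 = $135M.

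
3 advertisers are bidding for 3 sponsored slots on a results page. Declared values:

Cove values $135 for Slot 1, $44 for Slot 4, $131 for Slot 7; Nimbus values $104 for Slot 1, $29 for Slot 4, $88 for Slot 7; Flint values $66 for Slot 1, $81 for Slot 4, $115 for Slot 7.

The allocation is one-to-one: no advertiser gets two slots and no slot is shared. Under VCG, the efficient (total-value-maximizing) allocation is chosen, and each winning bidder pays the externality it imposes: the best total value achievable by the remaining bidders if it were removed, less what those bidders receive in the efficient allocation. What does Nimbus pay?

Nimbus pays $38.

Efficient allocation: Cove→Slot 7 ($131), Nimbus→Slot 1 ($104), Flint→Slot 4 ($81); total welfare W = $316.
Nimbus receives Slot 1 at value $104, so the others get W − 104 = $212.
Without Nimbus: best allocation of the remaining 2 bidders over all 3 slots is Cove→Slot 1 ($135), Flint→Slot 7 ($115), total $250.
VCG payment = (others' best without Nimbus) − (others' welfare with Nimbus) = 250 − 212 = $38.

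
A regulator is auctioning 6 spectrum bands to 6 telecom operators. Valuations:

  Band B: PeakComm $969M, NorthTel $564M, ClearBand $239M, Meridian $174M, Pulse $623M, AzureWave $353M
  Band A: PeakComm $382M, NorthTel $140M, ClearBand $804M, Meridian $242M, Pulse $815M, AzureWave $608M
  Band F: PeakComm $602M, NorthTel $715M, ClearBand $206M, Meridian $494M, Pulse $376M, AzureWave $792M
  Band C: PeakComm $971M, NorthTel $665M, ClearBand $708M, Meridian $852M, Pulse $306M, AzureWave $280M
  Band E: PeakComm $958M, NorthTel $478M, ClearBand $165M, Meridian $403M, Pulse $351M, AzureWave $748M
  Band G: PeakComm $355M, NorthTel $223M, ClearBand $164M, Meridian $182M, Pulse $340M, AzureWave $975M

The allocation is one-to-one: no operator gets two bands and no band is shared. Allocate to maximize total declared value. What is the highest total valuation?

Maximum total: $4927M

This is a one-to-one assignment (maximum-weight bipartite matching).
Optimal: PeakComm→Band E ($958M), NorthTel→Band F ($715M), ClearBand→Band A ($804M), Meridian→Band C ($852M), Pulse→Band B ($623M), AzureWave→Band G ($975M) — total 958+715+804+852+623+975 = $4927M.
Row-greedy (each operator in turn takes its best remaining band) gives $4491M, worse by 436.
Next-best assignment: PeakComm→Band B, NorthTel→Band F, ClearBand→Band A, Meridian→Band C, Pulse→Band E, AzureWave→Band G = $4666M.
Swapping ClearBand↔NorthTel (ClearBand→Band F $206M, NorthTel→Band A $140M) loses 1173.
Checked against all permutations: $4927M is optimal.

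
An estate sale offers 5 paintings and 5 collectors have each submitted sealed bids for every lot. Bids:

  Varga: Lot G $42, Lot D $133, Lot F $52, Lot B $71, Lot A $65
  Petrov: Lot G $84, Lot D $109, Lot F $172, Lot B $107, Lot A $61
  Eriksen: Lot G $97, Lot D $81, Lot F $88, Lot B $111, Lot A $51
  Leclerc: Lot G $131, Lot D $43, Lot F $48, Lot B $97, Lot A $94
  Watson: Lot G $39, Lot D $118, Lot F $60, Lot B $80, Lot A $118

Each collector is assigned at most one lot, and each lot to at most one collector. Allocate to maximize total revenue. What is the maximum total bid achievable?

Max total: $665

Optimal: Varga→Lot D ($133), Petrov→Lot F ($172), Eriksen→Lot B ($111), Leclerc→Lot G ($131), Watson→Lot A ($118) — total 133+172+111+131+118 = $665.
Next-best assignment: Varga→Lot D, Petrov→Lot F, Eriksen→Lot G, Leclerc→Lot B, Watson→Lot A = $617.
Swapping Watson↔Varga (Watson→Lot D $118, Varga→Lot A $65) loses 68.
Checked against all permutations: $665 is optimal.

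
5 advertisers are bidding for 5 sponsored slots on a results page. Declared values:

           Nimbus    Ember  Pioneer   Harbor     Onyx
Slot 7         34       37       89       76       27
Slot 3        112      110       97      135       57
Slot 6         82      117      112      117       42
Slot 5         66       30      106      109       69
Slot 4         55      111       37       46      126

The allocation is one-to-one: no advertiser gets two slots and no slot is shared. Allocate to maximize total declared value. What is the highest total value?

Max total: $553

Optimal: Nimbus→Slot 3 ($112), Ember→Slot 6 ($117), Pioneer→Slot 7 ($89), Harbor→Slot 5 ($109), Onyx→Slot 4 ($126) — total 112+117+89+109+126 = $553.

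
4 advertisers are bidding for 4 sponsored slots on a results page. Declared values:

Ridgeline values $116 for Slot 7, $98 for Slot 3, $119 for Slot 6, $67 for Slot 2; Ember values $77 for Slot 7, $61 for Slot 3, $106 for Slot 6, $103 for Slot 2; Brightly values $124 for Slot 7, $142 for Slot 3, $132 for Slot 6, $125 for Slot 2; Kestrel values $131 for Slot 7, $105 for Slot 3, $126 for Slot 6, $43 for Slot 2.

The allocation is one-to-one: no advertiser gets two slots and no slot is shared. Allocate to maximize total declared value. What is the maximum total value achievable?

Maximum total: $495

Treat this as an assignment problem: match each advertiser to one slot.
Optimal: Ridgeline→Slot 6 ($119), Ember→Slot 2 ($103), Brightly→Slot 3 ($142), Kestrel→Slot 7 ($131) — total 119+103+142+131 = $495.
Checked against all permutations: $495 is optimal.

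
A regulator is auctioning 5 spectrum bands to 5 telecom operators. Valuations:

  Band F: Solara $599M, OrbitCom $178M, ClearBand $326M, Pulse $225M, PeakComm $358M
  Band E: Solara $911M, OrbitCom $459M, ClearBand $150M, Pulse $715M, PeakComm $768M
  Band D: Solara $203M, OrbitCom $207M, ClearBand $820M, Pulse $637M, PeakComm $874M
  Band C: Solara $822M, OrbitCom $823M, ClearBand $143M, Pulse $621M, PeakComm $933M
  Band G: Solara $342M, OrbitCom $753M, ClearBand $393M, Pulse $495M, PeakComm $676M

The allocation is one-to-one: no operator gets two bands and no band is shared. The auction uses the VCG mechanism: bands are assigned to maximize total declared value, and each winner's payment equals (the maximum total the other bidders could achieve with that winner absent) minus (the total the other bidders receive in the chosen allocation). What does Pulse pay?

Efficient allocation: Solara→Band F ($599M), OrbitCom→Band G ($753M), ClearBand→Band D ($820M), Pulse→Band E ($715M), PeakComm→Band C ($933M); total welfare W = $3820M.
Pulse receives Band E at value $715M, so the others get W − 715 = $3105M.
Without Pulse: best allocation of the remaining 4 bidders over all 5 bands is Solara→Band E ($911M), OrbitCom→Band G ($753M), ClearBand→Band D ($820M), PeakComm→Band C ($933M), total $3417M.
VCG payment = (others' best without Pulse) − (others' welfare with Pulse) = 3417 − 3105 = $312M.

Pulse pays $312M.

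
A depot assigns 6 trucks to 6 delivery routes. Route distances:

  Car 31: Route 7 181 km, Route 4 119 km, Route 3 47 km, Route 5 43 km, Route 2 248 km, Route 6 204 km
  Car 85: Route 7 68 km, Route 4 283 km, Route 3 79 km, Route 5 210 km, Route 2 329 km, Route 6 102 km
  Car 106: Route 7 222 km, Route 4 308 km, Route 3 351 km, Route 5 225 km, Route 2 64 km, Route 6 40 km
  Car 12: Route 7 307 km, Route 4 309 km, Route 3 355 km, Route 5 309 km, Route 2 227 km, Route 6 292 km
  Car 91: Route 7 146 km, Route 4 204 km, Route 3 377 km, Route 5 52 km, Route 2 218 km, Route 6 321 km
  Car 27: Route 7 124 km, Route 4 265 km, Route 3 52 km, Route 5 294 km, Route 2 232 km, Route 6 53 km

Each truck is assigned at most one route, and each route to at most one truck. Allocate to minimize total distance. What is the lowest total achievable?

Optimal: Car 31→Route 4 (119 km), Car 85→Route 7 (68 km), Car 106→Route 6 (40 km), Car 12→Route 2 (227 km), Car 91→Route 5 (52 km), Car 27→Route 3 (52 km) — total 119+68+40+227+52+52 = 558 km.
Column-greedy (each route in turn goes to its cheapest remaining truck) gives 647 km, worse by 89.
Swapping Car 106↔Car 85 (Car 106→Route 7 222 km, Car 85→Route 6 102 km) adds 216.
Every other assignment is strictly worse.

Min total: 558 km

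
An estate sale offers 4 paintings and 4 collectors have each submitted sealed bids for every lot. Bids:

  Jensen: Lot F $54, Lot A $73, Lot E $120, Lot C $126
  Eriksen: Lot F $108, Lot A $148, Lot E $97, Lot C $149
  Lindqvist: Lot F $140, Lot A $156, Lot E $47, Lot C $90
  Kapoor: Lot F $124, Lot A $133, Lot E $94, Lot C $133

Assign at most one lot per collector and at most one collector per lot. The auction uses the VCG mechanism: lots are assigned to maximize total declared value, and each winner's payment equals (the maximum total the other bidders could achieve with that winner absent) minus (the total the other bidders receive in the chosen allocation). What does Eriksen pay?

Efficient allocation: Jensen→Lot E ($120), Eriksen→Lot C ($149), Lindqvist→Lot A ($156), Kapoor→Lot F ($124); total welfare W = $549.
Eriksen receives Lot C at value $149, so the others get W − 149 = $400.
Without Eriksen: best allocation of the remaining 3 bidders over all 4 lots is Jensen→Lot E ($120), Lindqvist→Lot A ($156), Kapoor→Lot C ($133), total $409.
VCG payment = (others' best without Eriksen) − (others' welfare with Eriksen) = 409 − 400 = $9.

Eriksen pays $9.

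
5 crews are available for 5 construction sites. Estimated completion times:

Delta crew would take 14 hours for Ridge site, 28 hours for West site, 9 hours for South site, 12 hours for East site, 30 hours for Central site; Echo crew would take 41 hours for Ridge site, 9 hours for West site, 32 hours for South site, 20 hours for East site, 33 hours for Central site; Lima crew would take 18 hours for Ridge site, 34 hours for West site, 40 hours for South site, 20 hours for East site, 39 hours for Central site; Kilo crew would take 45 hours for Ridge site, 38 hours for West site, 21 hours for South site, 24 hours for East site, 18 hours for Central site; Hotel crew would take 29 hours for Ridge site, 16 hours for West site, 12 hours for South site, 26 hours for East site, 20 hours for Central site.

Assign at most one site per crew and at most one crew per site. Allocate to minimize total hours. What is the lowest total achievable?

Min total: 69 hours

This is the linear assignment problem.
Optimal: Delta crew→East site (12 hours), Echo crew→West site (9 hours), Lima crew→Ridge site (18 hours), Kilo crew→Central site (18 hours), Hotel crew→South site (12 hours) — total 12+9+18+18+12 = 69 hours.
Row-greedy (each crew in turn takes its cheapest remaining site) gives 80 hours, worse by 11.
Next-best assignment: Delta crew→Ridge site, Echo crew→West site, Lima crew→East site, Kilo crew→Central site, Hotel crew→South site = 73 hours.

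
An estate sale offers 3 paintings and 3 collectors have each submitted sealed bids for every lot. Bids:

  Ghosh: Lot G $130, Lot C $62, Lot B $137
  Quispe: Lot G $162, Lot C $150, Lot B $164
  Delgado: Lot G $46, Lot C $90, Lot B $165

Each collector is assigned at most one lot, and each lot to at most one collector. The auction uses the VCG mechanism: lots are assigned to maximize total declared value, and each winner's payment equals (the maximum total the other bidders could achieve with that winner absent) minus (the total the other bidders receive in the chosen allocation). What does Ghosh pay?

Ghosh pays $12.

Efficient allocation: Ghosh→Lot G ($130), Quispe→Lot C ($150), Delgado→Lot B ($165); total welfare W = $445.
Ghosh receives Lot G at value $130, so the others get W − 130 = $315.
Without Ghosh: best allocation of the remaining 2 bidders over all 3 lots is Quispe→Lot G ($162), Delgado→Lot B ($165), total $327.
VCG payment = (others' best without Ghosh) − (others' welfare with Ghosh) = 327 − 315 = $12.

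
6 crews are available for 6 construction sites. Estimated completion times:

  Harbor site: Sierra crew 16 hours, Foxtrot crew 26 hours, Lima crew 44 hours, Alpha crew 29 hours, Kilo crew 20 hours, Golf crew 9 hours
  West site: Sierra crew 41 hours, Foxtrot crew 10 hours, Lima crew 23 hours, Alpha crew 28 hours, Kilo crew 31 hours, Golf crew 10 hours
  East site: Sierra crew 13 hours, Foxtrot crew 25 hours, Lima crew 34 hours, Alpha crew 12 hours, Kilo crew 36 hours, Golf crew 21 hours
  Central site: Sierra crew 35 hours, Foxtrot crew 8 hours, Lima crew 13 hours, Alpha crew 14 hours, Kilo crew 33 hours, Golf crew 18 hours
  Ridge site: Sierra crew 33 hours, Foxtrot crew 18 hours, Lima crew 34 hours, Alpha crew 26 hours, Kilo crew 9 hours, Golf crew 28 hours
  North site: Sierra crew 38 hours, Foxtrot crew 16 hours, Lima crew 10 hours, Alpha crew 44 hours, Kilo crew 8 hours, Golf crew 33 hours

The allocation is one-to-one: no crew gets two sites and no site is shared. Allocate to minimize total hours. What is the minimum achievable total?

Minimum total: 65 hours

Optimal: Sierra crew→Harbor site (16 hours), Foxtrot crew→Central site (8 hours), Lima crew→North site (10 hours), Alpha crew→East site (12 hours), Kilo crew→Ridge site (9 hours), Golf crew→West site (10 hours) — total 16+8+10+12+9+10 = 65 hours.
Column-greedy (each site in turn goes to its cheapest remaining crew) gives 91 hours, worse by 26.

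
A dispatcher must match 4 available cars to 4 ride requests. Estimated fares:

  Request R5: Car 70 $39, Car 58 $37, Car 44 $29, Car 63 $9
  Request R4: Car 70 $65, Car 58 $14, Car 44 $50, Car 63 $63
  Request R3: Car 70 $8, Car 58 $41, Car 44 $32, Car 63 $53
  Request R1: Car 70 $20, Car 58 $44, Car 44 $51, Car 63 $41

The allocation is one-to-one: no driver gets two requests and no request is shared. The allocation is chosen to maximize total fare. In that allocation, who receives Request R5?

Car 58 receives Request R5.

Optimal: Car 70→Request R4 ($65), Car 58→Request R5 ($37), Car 44→Request R1 ($51), Car 63→Request R3 ($53) — total 65+37+51+53 = $206.
Column-greedy (each request in turn goes to its best remaining driver) gives $194, worse by 12.
Next-best assignment: Car 70→Request R5, Car 58→Request R3, Car 44→Request R1, Car 63→Request R4 = $194.
Car 58's own top request is Request R1 ($44), but forcing Car 58→Request R1 and reassigning the rest optimally gives only $191 — worse by 15.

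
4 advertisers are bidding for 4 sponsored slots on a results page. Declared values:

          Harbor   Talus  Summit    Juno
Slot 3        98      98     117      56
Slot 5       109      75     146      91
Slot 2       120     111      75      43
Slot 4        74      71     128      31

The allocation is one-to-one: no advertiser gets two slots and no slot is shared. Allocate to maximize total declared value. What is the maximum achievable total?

Max total: $437

Optimal: Harbor→Slot 2 ($120), Talus→Slot 3 ($98), Summit→Slot 4 ($128), Juno→Slot 5 ($91) — total 120+98+128+91 = $437.
Max-entry greedy (repeatedly take the single best remaining cell) gives $395, worse by 42.
Swapping Talus↔Juno (Talus→Slot 5 $75, Juno→Slot 3 $56) loses 58.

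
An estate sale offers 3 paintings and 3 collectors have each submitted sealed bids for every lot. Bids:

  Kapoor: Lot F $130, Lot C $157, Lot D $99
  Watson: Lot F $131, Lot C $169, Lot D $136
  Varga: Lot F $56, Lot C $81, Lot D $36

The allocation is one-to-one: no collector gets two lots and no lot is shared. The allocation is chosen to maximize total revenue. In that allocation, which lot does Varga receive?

Optimal: Kapoor→Lot C ($157), Watson→Lot D ($136), Varga→Lot F ($56) — total 157+136+56 = $349.
Max-entry greedy (repeatedly take the single best remaining cell) gives $335, worse by 14.
Varga's own top lot is Lot C ($81), but forcing Varga→Lot C and reassigning the rest optimally gives only $347 — worse by 2.

Varga receives Lot F.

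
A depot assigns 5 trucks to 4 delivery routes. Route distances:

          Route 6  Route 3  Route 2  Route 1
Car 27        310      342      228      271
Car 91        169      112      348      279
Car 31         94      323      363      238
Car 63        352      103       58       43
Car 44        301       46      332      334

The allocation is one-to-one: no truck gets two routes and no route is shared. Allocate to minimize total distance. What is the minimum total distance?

Min total: 411 km

Optimal: Car 31→Route 6 (94 km), Car 44→Route 3 (46 km), Car 27→Route 2 (228 km), Car 63→Route 1 (43 km) — total 94+46+228+43 = 411 km.
Swapping Car 31↔Car 63 (Car 31→Route 1 238 km, Car 63→Route 6 352 km) adds 453.
No other one-to-one assignment undercuts 411 km.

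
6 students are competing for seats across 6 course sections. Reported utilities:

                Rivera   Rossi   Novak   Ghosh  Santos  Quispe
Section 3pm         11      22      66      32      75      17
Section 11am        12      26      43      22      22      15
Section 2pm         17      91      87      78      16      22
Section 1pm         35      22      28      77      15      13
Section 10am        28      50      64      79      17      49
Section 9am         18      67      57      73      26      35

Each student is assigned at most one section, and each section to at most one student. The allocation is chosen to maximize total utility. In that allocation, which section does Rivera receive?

Rivera receives Section 11am.

This is a one-to-one assignment (maximum-weight bipartite matching).
Optimal: Rivera→Section 11am (12 points), Rossi→Section 9am (67 points), Novak→Section 2pm (87 points), Ghosh→Section 1pm (77 points), Santos→Section 3pm (75 points), Quispe→Section 10am (49 points) — total 12+67+87+77+75+49 = 367 points.
Max-entry greedy (repeatedly take the single best remaining cell) gives 352 points, worse by 15.
Rivera's own top section is Section 1pm (35 points), but forcing Rivera→Section 1pm and reassigning the rest optimally gives only 366 points — worse by 1.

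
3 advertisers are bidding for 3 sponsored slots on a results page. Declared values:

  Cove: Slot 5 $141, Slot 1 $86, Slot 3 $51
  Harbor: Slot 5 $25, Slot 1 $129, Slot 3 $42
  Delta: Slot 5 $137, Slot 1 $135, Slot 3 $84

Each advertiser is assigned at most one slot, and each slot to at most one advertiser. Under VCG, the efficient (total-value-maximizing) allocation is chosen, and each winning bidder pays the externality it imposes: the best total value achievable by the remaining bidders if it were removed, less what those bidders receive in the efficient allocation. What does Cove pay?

Efficient allocation: Cove→Slot 5 ($141), Harbor→Slot 1 ($129), Delta→Slot 3 ($84); total welfare W = $354.
Cove receives Slot 5 at value $141, so the others get W − 141 = $213.
Without Cove: best allocation of the remaining 2 bidders over all 3 slots is Harbor→Slot 1 ($129), Delta→Slot 5 ($137), total $266.
VCG payment = (others' best without Cove) − (others' welfare with Cove) = 266 − 213 = $53.

Cove pays $53.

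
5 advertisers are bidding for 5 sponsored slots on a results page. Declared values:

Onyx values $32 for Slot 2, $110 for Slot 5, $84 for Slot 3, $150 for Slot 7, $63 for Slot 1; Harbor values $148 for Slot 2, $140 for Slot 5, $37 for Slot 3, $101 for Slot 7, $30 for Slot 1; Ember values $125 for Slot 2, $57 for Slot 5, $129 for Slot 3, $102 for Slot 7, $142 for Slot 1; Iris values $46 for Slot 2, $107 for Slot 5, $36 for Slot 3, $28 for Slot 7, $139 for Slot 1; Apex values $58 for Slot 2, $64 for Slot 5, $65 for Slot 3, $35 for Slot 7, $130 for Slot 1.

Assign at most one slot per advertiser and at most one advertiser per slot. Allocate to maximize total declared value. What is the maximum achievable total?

Optimal: Onyx→Slot 7 ($150), Harbor→Slot 2 ($148), Ember→Slot 3 ($129), Iris→Slot 5 ($107), Apex→Slot 1 ($130) — total 150+148+129+107+130 = $664.
Row-greedy (each advertiser in turn takes its best remaining slot) gives $612, worse by 52.
Next-best assignment: Onyx→Slot 7, Harbor→Slot 2, Ember→Slot 3, Iris→Slot 1, Apex→Slot 5 = $630.
Swapping Onyx↔Ember (Onyx→Slot 3 $84, Ember→Slot 7 $102) loses 93.

Max total: $664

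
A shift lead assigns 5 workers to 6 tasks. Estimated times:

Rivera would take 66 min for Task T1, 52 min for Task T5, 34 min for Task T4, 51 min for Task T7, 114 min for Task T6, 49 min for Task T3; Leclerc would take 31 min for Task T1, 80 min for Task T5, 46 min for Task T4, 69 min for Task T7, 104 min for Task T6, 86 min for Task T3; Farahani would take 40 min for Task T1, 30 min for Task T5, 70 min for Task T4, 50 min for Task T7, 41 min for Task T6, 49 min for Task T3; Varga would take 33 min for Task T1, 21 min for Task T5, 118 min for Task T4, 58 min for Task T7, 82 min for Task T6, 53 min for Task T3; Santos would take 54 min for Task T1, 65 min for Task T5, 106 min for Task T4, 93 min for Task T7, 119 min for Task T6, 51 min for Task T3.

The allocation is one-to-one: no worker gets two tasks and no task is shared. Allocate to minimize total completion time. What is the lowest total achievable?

Min total: 178 min

Optimal: Rivera→Task T4 (34 min), Leclerc→Task T1 (31 min), Farahani→Task T6 (41 min), Varga→Task T5 (21 min), Santos→Task T3 (51 min) — total 34+31+41+21+51 = 178 min.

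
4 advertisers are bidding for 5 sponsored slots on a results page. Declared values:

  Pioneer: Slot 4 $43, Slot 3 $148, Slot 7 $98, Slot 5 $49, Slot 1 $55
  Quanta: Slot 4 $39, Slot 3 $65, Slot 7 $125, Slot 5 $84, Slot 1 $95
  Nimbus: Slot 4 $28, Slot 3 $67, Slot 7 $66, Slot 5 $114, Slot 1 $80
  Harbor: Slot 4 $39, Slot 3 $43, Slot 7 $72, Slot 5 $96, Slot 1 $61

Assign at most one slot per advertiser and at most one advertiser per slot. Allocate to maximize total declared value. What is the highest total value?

Treat this as an assignment problem: match each advertiser to one slot.
Optimal: Pioneer→Slot 3 ($148), Quanta→Slot 7 ($125), Nimbus→Slot 1 ($80), Harbor→Slot 5 ($96) — total 148+125+80+96 = $449.
Row-greedy (each advertiser in turn takes its best remaining slot) gives $448, worse by 1.
Next-best assignment: Pioneer→Slot 3, Quanta→Slot 7, Nimbus→Slot 5, Harbor→Slot 1 = $448.
Swapping Harbor↔Pioneer (Harbor→Slot 3 $43, Pioneer→Slot 5 $49) loses 152.

Max total: $449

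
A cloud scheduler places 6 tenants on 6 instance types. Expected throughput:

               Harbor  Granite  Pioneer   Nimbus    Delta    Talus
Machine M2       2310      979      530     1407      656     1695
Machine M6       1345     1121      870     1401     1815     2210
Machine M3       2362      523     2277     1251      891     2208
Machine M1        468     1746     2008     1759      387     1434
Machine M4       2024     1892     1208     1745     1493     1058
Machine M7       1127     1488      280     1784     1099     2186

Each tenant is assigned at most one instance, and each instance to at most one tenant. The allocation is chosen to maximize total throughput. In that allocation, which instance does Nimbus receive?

Nimbus receives Machine M1.

Optimal: Harbor→Machine M2 (2310 ops/s), Granite→Machine M4 (1892 ops/s), Pioneer→Machine M3 (2277 ops/s), Nimbus→Machine M1 (1759 ops/s), Delta→Machine M6 (1815 ops/s), Talus→Machine M7 (2186 ops/s) — total 2310+1892+2277+1759+1815+2186 = 12239 ops/s.
Max-entry greedy (repeatedly take the single best remaining cell) gives 10912 ops/s, worse by 1327.
Next-best assignment: Harbor→Machine M2, Granite→Machine M1, Pioneer→Machine M3, Nimbus→Machine M4, Delta→Machine M6, Talus→Machine M7 = 12079 ops/s.
Swapping Delta↔Talus (Delta→Machine M7 1099 ops/s, Talus→Machine M6 2210 ops/s) loses 692.
No other one-to-one assignment exceeds 12239 ops/s.
Nimbus's own top instance is Machine M7 (1784 ops/s), but forcing Nimbus→Machine M7 and reassigning the rest optimally gives only 12017 ops/s — worse by 222.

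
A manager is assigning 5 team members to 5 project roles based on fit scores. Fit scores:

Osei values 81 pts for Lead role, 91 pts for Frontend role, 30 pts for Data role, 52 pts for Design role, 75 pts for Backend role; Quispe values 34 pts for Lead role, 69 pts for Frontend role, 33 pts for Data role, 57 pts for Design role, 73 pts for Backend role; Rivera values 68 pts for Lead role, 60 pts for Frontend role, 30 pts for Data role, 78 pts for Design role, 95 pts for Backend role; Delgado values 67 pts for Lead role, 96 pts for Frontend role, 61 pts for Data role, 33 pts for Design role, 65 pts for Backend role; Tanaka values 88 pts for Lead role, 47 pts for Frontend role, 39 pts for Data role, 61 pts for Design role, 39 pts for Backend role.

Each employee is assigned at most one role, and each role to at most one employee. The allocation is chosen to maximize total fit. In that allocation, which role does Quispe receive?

Quispe receives Design role.

Treat this as an assignment problem: match each employee to one role.
Optimal: Osei→Frontend role (91 pts), Quispe→Design role (57 pts), Rivera→Backend role (95 pts), Delgado→Data role (61 pts), Tanaka→Lead role (88 pts) — total 91+57+95+61+88 = 392 pts.
Column-greedy (each role in turn goes to its best remaining employee) gives 370 pts, worse by 22.
Quispe's own top role is Backend role (73 pts), but forcing Quispe→Backend role and reassigning the rest optimally gives only 391 pts — worse by 1.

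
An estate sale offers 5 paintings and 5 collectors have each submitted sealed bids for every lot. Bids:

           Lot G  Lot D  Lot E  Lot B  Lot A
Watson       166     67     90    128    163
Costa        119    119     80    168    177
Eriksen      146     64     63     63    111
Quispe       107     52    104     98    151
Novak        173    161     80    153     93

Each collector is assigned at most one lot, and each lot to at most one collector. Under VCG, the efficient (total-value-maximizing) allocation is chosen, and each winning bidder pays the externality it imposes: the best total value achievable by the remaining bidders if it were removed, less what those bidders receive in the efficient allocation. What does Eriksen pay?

Efficient allocation: Watson→Lot A ($163), Costa→Lot B ($168), Eriksen→Lot G ($146), Quispe→Lot E ($104), Novak→Lot D ($161); total welfare W = $742.
Eriksen receives Lot G at value $146, so the others get W − 146 = $596.
Without Eriksen: best allocation of the remaining 4 bidders over all 5 lots is Watson→Lot G ($166), Costa→Lot B ($168), Quispe→Lot A ($151), Novak→Lot D ($161), total $646.
VCG payment = (others' best without Eriksen) − (others' welfare with Eriksen) = 646 − 596 = $50.

Eriksen pays $50.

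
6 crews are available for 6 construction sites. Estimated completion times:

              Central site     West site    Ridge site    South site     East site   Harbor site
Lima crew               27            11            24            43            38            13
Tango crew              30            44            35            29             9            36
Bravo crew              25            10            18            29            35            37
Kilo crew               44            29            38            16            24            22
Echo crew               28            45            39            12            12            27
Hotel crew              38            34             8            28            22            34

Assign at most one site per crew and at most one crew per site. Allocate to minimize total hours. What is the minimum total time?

Min total: 84 hours

Optimal: Lima crew→Harbor site (13 hours), Tango crew→East site (9 hours), Bravo crew→West site (10 hours), Kilo crew→South site (16 hours), Echo crew→Central site (28 hours), Hotel crew→Ridge site (8 hours) — total 13+9+10+16+28+8 = 84 hours.
Column-greedy (each site in turn goes to its cheapest remaining crew) gives 87 hours, worse by 3.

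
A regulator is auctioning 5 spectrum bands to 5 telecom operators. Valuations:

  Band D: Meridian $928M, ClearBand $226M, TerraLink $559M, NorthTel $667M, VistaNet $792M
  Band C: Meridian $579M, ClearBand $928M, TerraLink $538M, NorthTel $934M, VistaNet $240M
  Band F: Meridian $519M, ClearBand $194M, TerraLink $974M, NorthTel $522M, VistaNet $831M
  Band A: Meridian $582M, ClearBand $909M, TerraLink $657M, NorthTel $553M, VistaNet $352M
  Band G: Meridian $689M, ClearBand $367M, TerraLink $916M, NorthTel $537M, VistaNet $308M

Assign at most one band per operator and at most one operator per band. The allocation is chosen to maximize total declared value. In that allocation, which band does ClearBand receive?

ClearBand receives Band A.

This is a one-to-one assignment (maximum-weight bipartite matching).
Optimal: Meridian→Band D ($928M), ClearBand→Band A ($909M), TerraLink→Band G ($916M), NorthTel→Band C ($934M), VistaNet→Band F ($831M) — total 928+909+916+934+831 = $4518M.
Next-best assignment: Meridian→Band G, ClearBand→Band A, TerraLink→Band F, NorthTel→Band C, VistaNet→Band D = $4298M.
ClearBand's own top band is Band C ($928M), but forcing ClearBand→Band C and reassigning the rest optimally gives only $4156M — worse by 362.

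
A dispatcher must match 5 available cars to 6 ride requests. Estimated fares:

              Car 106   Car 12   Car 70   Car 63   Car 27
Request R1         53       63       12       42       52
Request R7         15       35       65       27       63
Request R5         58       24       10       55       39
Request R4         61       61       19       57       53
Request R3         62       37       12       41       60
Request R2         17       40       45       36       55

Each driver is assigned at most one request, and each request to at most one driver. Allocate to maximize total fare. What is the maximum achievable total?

Optimal: Car 106→Request R4 ($61), Car 12→Request R1 ($63), Car 70→Request R7 ($65), Car 63→Request R5 ($55), Car 27→Request R3 ($60) — total 61+63+65+55+60 = $304.
Column-greedy (each request in turn goes to its best remaining driver) gives $303, worse by 1.
Next-best assignment: Car 106→Request R5, Car 12→Request R1, Car 70→Request R7, Car 63→Request R4, Car 27→Request R3 = $303.
Checked against all permutations: $304 is optimal.

Max total: $304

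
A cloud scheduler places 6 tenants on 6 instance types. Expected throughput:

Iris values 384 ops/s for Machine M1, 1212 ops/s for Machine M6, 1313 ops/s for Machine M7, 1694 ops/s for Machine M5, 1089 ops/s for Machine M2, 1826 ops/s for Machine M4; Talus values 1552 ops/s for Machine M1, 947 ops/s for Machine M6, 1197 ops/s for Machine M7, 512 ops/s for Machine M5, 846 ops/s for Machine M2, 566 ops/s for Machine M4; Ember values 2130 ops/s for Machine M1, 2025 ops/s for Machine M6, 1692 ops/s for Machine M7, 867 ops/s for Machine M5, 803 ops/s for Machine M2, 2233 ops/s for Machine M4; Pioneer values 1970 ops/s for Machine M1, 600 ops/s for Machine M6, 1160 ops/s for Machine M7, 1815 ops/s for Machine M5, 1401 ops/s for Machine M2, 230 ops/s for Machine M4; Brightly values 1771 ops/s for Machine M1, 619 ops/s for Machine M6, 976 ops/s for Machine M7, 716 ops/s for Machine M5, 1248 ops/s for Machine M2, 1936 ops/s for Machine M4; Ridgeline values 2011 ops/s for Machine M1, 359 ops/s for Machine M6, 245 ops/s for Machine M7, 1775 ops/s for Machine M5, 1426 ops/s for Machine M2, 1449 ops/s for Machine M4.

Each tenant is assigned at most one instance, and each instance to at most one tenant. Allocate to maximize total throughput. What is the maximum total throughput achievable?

Optimal: Iris→Machine M5 (1694 ops/s), Talus→Machine M7 (1197 ops/s), Ember→Machine M6 (2025 ops/s), Pioneer→Machine M2 (1401 ops/s), Brightly→Machine M4 (1936 ops/s), Ridgeline→Machine M1 (2011 ops/s) — total 1694+1197+2025+1401+1936+2011 = 10264 ops/s.
Max-entry greedy (repeatedly take the single best remaining cell) gives 9567 ops/s, worse by 697.
Next-best assignment: Iris→Machine M5, Talus→Machine M7, Ember→Machine M6, Pioneer→Machine M1, Brightly→Machine M4, Ridgeline→Machine M2 = 10248 ops/s.
Swapping Iris↔Talus (Iris→Machine M7 1313 ops/s, Talus→Machine M5 512 ops/s) loses 1066.

Maximum total: 10264 ops/s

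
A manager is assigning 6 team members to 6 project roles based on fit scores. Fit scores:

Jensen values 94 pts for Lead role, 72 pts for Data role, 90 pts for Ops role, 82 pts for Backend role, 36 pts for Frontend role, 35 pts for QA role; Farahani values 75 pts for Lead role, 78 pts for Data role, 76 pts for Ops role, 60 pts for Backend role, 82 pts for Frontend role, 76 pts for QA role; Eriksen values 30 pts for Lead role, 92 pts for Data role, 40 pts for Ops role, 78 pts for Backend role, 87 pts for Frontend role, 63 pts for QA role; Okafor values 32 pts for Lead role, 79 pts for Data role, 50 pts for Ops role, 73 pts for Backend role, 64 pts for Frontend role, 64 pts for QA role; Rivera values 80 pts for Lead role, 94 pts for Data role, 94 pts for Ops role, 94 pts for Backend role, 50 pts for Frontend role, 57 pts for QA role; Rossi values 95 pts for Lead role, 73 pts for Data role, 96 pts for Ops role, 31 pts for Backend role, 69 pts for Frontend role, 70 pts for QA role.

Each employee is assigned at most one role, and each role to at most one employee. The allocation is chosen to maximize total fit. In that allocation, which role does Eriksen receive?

Eriksen receives Frontend role.

This is a one-to-one assignment (maximum-weight bipartite matching).
Optimal: Jensen→Lead role (94 pts), Farahani→QA role (76 pts), Eriksen→Frontend role (87 pts), Okafor→Data role (79 pts), Rivera→Backend role (94 pts), Rossi→Ops role (96 pts) — total 94+76+87+79+94+96 = 526 pts.
Row-greedy (each employee in turn takes its best remaining role) gives 505 pts, worse by 21.
Next-best assignment: Jensen→Lead role, Farahani→Frontend role, Eriksen→Data role, Okafor→QA role, Rivera→Backend role, Rossi→Ops role = 522 pts.
No other one-to-one assignment exceeds 526 pts.
Eriksen's own top role is Data role (92 pts), but forcing Eriksen→Data role and reassigning the rest optimally gives only 522 pts — worse by 4.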